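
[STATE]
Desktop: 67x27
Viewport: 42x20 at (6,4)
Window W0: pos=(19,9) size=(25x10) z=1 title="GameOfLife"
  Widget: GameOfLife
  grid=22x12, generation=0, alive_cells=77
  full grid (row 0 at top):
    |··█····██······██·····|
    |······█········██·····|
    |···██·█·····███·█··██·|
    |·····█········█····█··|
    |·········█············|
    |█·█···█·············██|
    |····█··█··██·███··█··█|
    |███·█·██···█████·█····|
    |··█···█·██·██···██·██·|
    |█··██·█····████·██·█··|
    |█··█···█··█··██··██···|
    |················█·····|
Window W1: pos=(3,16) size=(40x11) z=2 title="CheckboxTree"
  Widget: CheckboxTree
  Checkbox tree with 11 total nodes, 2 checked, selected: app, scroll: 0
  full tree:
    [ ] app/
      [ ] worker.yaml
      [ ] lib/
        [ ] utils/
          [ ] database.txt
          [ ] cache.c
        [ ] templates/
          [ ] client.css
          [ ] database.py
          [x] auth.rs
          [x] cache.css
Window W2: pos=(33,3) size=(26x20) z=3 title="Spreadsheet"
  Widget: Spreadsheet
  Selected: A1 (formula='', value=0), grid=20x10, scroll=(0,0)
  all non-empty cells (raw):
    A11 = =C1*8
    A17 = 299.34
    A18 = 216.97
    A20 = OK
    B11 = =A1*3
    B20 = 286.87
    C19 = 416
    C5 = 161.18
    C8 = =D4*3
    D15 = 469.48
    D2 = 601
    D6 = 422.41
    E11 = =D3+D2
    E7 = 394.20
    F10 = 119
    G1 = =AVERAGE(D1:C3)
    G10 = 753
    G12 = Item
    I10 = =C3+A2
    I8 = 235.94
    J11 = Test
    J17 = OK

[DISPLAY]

                           ┃ Spreadsheet  
                           ┠──────────────
                           ┃A1:           
                           ┃       A      
                           ┃--------------
             ┏━━━━━━━━━━━━━┃  1      [0]  
             ┃ GameOfLife  ┃  2        0  
             ┠─────────────┃  3        0  
             ┃Gen: 0       ┃  4        0  
             ┃·····█·······┃  5        0  
             ┃·········█···┃  6        0  
             ┃█·█···█······┃  7        0  
━━━━━━━━━━━━━━━━━━━━━━━━━━━┃  8        0  
heckboxTree                ┃  9        0  
───────────────────────────┃ 10        0  
-] app/                    ┃ 11        0  
 [ ] worker.yaml           ┃ 12        0  
 [-] lib/                  ┃ 13        0  
   [ ] utils/              ┗━━━━━━━━━━━━━━
     [ ] database.txt               ┃     


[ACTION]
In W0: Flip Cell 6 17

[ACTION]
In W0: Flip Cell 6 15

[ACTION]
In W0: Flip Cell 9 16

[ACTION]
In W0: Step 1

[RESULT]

                           ┃ Spreadsheet  
                           ┠──────────────
                           ┃A1:           
                           ┃       A      
                           ┃--------------
             ┏━━━━━━━━━━━━━┃  1      [0]  
             ┃ GameOfLife  ┃  2        0  
             ┠─────────────┃  3        0  
             ┃Gen: 1       ┃  4        0  
             ┃····██·······┃  5        0  
             ┃·············┃  6        0  
             ┃··········█··┃  7        0  
━━━━━━━━━━━━━━━━━━━━━━━━━━━┃  8        0  
heckboxTree                ┃  9        0  
───────────────────────────┃ 10        0  
-] app/                    ┃ 11        0  
 [ ] worker.yaml           ┃ 12        0  
 [-] lib/                  ┃ 13        0  
   [ ] utils/              ┗━━━━━━━━━━━━━━
     [ ] database.txt               ┃     


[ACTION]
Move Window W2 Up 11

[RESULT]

                           ┃       A      
                           ┃--------------
                           ┃  1      [0]  
                           ┃  2        0  
                           ┃  3        0  
             ┏━━━━━━━━━━━━━┃  4        0  
             ┃ GameOfLife  ┃  5        0  
             ┠─────────────┃  6        0  
             ┃Gen: 1       ┃  7        0  
             ┃····██·······┃  8        0  
             ┃·············┃  9        0  
             ┃··········█··┃ 10        0  
━━━━━━━━━━━━━━━━━━━━━━━━━━━┃ 11        0  
heckboxTree                ┃ 12        0  
───────────────────────────┃ 13        0  
-] app/                    ┗━━━━━━━━━━━━━━
 [ ] worker.yaml                    ┃     
 [-] lib/                           ┃     
   [ ] utils/                       ┃     
     [ ] database.txt               ┃     


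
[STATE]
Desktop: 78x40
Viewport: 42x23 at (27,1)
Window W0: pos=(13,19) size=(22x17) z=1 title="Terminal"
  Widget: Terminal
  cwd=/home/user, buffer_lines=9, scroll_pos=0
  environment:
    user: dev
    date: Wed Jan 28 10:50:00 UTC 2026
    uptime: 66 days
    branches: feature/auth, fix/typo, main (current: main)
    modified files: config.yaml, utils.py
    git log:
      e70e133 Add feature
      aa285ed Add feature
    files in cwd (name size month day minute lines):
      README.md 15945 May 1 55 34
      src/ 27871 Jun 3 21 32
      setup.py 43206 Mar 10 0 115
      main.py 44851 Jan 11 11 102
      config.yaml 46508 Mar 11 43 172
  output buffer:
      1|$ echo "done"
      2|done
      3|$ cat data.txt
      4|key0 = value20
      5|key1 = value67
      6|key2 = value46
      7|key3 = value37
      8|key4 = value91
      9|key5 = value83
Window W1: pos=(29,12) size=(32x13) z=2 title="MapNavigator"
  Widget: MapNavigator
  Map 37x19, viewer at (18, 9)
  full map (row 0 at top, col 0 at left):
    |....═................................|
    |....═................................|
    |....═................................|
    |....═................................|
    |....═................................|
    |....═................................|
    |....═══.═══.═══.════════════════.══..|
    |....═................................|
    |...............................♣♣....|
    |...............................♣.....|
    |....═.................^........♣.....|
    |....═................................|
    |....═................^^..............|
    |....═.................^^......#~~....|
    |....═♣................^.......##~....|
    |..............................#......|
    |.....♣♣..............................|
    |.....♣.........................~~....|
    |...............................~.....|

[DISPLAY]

                                          
                                          
                                          
                                          
                                          
                                          
                                          
                                          
                                          
                                          
                                          
  ┏━━━━━━━━━━━━━━━━━━━━━━━━━━━━━━┓        
  ┃ MapNavigator                 ┃        
  ┠──────────────────────────────┨        
  ┃.═............................┃        
  ┃.═══.═══.═══.════════════════.┃        
  ┃.═............................┃        
  ┃............................♣♣┃        
━━┃...............@............♣.┃        
  ┃.═.................^........♣.┃        
──┃.═............................┃        
  ┃.═................^^..........┃        
  ┃.═.................^^......#~~┃        


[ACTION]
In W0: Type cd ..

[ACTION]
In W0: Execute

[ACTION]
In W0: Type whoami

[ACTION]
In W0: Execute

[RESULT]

                                          
                                          
                                          
                                          
                                          
                                          
                                          
                                          
                                          
                                          
                                          
  ┏━━━━━━━━━━━━━━━━━━━━━━━━━━━━━━┓        
  ┃ MapNavigator                 ┃        
  ┠──────────────────────────────┨        
  ┃.═............................┃        
  ┃.═══.═══.═══.════════════════.┃        
  ┃.═............................┃        
  ┃............................♣♣┃        
━━┃...............@............♣.┃        
  ┃.═.................^........♣.┃        
──┃.═............................┃        
  ┃.═................^^..........┃        
t ┃.═.................^^......#~~┃        


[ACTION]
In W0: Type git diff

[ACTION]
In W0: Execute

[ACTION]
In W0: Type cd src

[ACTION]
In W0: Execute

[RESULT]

                                          
                                          
                                          
                                          
                                          
                                          
                                          
                                          
                                          
                                          
                                          
  ┏━━━━━━━━━━━━━━━━━━━━━━━━━━━━━━┓        
  ┃ MapNavigator                 ┃        
  ┠──────────────────────────────┨        
  ┃.═............................┃        
  ┃.═══.═══.═══.════════════════.┃        
  ┃.═............................┃        
  ┃............................♣♣┃        
━━┃...............@............♣.┃        
  ┃.═.................^........♣.┃        
──┃.═............................┃        
  ┃.═................^^..........┃        
  ┃.═.................^^......#~~┃        


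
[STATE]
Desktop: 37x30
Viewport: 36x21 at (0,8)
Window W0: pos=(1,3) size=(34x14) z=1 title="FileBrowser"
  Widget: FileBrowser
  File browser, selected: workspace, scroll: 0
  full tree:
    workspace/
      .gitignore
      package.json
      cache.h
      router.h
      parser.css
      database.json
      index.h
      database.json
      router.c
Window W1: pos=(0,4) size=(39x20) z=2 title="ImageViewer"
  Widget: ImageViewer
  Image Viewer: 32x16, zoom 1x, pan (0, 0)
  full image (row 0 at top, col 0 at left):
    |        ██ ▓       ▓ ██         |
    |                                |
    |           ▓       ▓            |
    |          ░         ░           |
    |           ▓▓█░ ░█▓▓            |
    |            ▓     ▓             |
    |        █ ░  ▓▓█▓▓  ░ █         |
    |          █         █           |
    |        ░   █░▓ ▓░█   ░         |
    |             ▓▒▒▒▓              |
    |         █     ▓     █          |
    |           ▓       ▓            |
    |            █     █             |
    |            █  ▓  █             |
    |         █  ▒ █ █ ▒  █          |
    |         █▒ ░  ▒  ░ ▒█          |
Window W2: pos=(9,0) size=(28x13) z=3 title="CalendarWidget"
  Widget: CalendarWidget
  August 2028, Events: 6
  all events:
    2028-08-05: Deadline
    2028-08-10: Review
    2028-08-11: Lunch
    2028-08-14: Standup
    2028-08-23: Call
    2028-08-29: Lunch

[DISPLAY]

┃        ┃21 22 23* 24 25 26 27     
┃        ┃28 29* 30 31              
┃        ┃                          
┃        ┃                          
┃        ┗━━━━━━━━━━━━━━━━━━━━━━━━━━
┃        █ ░  ▓▓█▓▓  ░ █            
┃          █         █              
┃        ░   █░▓ ▓░█   ░            
┃             ▓▒▒▒▓                 
┃         █     ▓     █             
┃           ▓       ▓               
┃            █     █                
┃            █  ▓  █                
┃         █  ▒ █ █ ▒  █             
┃         █▒ ░  ▒  ░ ▒█             
┗━━━━━━━━━━━━━━━━━━━━━━━━━━━━━━━━━━━
                                    
                                    
                                    
                                    
                                    


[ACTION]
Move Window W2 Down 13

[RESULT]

┃                                   
┃           ▓       ▓               
┃          ░         ░              
┃           ▓▓█░ ░█▓▓               
┃            ▓     ▓                
┃        ┏━━━━━━━━━━━━━━━━━━━━━━━━━━
┃        ┃ CalendarWidget           
┃        ┠──────────────────────────
┃        ┃       August 2028        
┃        ┃Mo Tu We Th Fr Sa Su      
┃        ┃    1  2  3  4  5*  6     
┃        ┃ 7  8  9 10* 11* 12 13    
┃        ┃14* 15 16 17 18 19 20     
┃        ┃21 22 23* 24 25 26 27     
┃        ┃28 29* 30 31              
┗━━━━━━━━┃                          
         ┃                          
         ┗━━━━━━━━━━━━━━━━━━━━━━━━━━
                                    
                                    
                                    


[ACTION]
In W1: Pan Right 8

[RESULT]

┃                                   
┃   ▓       ▓                       
┃  ░         ░                      
┃   ▓▓█░ ░█▓▓                       
┃    ▓     ▓                        
┃█ ░  ▓▓█┏━━━━━━━━━━━━━━━━━━━━━━━━━━
┃  █     ┃ CalendarWidget           
┃░   █░▓ ┠──────────────────────────
┃     ▓▒▒┃       August 2028        
┃ █     ▓┃Mo Tu We Th Fr Sa Su      
┃   ▓    ┃    1  2  3  4  5*  6     
┃    █   ┃ 7  8  9 10* 11* 12 13    
┃    █  ▓┃14* 15 16 17 18 19 20     
┃ █  ▒ █ ┃21 22 23* 24 25 26 27     
┃ █▒ ░  ▒┃28 29* 30 31              
┗━━━━━━━━┃                          
         ┃                          
         ┗━━━━━━━━━━━━━━━━━━━━━━━━━━
                                    
                                    
                                    


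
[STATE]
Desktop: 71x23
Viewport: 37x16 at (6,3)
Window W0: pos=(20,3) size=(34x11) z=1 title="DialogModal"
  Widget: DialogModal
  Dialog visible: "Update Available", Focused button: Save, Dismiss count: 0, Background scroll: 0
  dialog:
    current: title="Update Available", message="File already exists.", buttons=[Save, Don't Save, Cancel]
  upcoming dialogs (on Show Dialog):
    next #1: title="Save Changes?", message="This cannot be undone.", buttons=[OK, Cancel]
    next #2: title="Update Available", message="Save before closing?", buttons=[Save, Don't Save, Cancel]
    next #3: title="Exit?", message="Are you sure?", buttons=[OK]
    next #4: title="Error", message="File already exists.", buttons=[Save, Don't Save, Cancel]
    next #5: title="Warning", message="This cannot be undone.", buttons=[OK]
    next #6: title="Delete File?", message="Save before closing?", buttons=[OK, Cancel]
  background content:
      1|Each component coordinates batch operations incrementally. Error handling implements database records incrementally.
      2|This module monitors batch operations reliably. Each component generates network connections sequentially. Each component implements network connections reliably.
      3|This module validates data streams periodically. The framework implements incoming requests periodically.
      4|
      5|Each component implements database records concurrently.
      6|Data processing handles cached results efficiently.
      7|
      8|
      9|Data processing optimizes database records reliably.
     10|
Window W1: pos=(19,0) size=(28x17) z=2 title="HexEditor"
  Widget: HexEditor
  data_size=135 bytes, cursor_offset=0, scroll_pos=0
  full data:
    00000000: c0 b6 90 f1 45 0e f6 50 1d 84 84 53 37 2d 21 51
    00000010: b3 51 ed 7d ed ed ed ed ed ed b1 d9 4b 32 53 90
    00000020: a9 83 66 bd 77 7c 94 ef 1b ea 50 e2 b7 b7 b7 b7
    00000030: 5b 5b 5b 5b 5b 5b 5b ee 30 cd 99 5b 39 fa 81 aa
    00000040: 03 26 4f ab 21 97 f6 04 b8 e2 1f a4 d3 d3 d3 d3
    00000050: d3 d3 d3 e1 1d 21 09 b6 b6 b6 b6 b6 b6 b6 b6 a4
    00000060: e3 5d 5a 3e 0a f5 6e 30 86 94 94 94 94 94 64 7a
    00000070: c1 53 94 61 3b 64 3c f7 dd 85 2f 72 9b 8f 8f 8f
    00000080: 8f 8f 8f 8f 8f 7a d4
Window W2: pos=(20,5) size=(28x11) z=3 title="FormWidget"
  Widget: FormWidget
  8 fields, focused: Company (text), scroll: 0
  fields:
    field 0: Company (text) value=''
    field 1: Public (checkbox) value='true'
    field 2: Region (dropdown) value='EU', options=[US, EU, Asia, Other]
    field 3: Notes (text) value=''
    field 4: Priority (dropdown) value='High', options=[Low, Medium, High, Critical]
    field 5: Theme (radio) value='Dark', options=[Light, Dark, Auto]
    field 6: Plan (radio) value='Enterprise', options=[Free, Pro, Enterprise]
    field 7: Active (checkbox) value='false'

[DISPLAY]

             ┃00000000  C0 b6 90 f1 4
             ┃00000010  b3 51 ed 7d e
             ┃┏━━━━━━━━━━━━━━━━━━━━━━
             ┃┃ FormWidget           
             ┃┠──────────────────────
             ┃┃> Company:    [       
             ┃┃  Public:     [x]     
             ┃┃  Region:     [EU     
             ┃┃  Notes:      [       
             ┃┃  Priority:   [High   
             ┃┃  Theme:      ( ) Ligh
             ┃┃  Plan:       ( ) Free
             ┃┗━━━━━━━━━━━━━━━━━━━━━━
             ┗━━━━━━━━━━━━━━━━━━━━━━━
                                     
                                     


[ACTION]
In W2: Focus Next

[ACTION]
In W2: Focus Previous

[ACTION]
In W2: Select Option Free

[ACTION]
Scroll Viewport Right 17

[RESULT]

00000  C0 b6 90 f1 45 0┃━━━━━━┓      
00010  b3 51 ed 7d ed e┃      ┃      
━━━━━━━━━━━━━━━━━━━━━━━━┓─────┨      
ormWidget               ┃batch┃      
────────────────────────┨──┐ra┃      
Company:    [          ]┃  │ea┃      
Public:     [x]         ┃  │  ┃      
Region:     [EU       ▼]┃ce│ba┃      
Notes:      [          ]┃──┘ r┃      
Priority:   [High     ▼]┃     ┃      
Theme:      ( ) Light  (┃━━━━━┛      
Plan:       ( ) Free  ( ┃            
━━━━━━━━━━━━━━━━━━━━━━━━┛            
━━━━━━━━━━━━━━━━━━━━━━━┛             
                                     
                                     


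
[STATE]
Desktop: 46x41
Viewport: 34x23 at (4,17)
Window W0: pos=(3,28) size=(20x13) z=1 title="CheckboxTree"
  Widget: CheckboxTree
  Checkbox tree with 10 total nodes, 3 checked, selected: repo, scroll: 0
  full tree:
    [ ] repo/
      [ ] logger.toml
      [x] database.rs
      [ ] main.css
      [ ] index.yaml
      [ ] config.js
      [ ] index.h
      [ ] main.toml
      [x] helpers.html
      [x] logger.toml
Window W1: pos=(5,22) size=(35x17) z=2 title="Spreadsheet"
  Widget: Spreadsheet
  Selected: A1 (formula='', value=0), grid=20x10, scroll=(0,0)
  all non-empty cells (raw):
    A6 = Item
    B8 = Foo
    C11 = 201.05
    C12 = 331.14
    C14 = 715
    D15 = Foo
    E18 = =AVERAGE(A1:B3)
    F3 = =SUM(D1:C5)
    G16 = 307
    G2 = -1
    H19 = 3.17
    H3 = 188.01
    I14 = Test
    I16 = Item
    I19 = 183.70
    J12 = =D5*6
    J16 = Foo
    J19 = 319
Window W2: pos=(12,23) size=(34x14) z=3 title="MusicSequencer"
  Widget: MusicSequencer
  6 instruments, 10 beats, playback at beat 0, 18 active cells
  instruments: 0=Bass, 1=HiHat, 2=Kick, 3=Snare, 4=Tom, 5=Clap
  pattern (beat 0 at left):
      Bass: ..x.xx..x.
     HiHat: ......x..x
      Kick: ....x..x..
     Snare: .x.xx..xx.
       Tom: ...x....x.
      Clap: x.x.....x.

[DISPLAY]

                                  
                                  
                                  
                                  
                                  
 ┏━━━━━━━━━━━━━━━━━━━━━━━━━━━━━━━━
 ┃ Sprea┏━━━━━━━━━━━━━━━━━━━━━━━━━
 ┠──────┃ MusicSequencer          
 ┃A1:   ┠─────────────────────────
 ┃      ┃      ▼123456789         
 ┃------┃  Bass··█·██··█·         
━┃  1   ┃ HiHat······█··█         
 ┃  2   ┃  Kick····█··█··         
─┃  3   ┃ Snare·█·██··██·         
>┃  4   ┃   Tom···█····█·         
 ┃  5   ┃  Clap█·█·····█·         
 ┃  6 It┃                         
 ┃  7   ┃                         
 ┃  8   ┃                         
 ┃  9   ┗━━━━━━━━━━━━━━━━━━━━━━━━━
 ┃ 10        0       0       0    
 ┗━━━━━━━━━━━━━━━━━━━━━━━━━━━━━━━━
   [x] helpers.htm┃               


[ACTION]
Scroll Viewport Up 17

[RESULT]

                                  
                                  
                                  
                                  
                                  
                                  
                                  
                                  
                                  
                                  
                                  
                                  
                                  
                                  
                                  
                                  
                                  
                                  
                                  
                                  
                                  
                                  
 ┏━━━━━━━━━━━━━━━━━━━━━━━━━━━━━━━━


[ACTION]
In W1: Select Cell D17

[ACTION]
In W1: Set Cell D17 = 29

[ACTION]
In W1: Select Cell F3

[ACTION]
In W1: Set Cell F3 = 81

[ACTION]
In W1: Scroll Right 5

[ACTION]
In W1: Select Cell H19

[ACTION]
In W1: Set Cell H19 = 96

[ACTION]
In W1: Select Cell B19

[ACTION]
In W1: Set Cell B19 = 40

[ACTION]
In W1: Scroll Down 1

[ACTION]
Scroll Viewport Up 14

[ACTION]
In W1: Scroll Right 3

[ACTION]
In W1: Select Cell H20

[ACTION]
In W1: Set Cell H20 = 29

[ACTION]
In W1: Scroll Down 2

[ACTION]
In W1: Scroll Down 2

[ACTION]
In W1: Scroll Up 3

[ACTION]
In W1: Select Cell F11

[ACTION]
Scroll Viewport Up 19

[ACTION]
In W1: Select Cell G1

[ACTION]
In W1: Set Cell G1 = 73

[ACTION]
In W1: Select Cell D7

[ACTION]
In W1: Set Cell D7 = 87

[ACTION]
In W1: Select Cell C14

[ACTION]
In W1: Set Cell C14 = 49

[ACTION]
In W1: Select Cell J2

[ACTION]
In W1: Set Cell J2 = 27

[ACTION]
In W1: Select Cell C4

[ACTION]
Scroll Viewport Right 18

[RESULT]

                                  
                                  
                                  
                                  
                                  
                                  
                                  
                                  
                                  
                                  
                                  
                                  
                                  
                                  
                                  
                                  
                                  
                                  
                                  
                                  
                                  
                                  
━━━━━━━━━━━━━━━━━━━━━━━━━━━┓      


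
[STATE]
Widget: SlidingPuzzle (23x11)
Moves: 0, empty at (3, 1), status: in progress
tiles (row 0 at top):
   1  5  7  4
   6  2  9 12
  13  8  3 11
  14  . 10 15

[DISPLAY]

┌────┬────┬────┬────┐  
│  1 │  5 │  7 │  4 │  
├────┼────┼────┼────┤  
│  6 │  2 │  9 │ 12 │  
├────┼────┼────┼────┤  
│ 13 │  8 │  3 │ 11 │  
├────┼────┼────┼────┤  
│ 14 │    │ 10 │ 15 │  
└────┴────┴────┴────┘  
Moves: 0               
                       


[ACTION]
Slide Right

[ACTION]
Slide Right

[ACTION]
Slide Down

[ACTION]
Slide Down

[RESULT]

┌────┬────┬────┬────┐  
│  1 │  5 │  7 │  4 │  
├────┼────┼────┼────┤  
│    │  2 │  9 │ 12 │  
├────┼────┼────┼────┤  
│  6 │  8 │  3 │ 11 │  
├────┼────┼────┼────┤  
│ 13 │ 14 │ 10 │ 15 │  
└────┴────┴────┴────┘  
Moves: 3               
                       


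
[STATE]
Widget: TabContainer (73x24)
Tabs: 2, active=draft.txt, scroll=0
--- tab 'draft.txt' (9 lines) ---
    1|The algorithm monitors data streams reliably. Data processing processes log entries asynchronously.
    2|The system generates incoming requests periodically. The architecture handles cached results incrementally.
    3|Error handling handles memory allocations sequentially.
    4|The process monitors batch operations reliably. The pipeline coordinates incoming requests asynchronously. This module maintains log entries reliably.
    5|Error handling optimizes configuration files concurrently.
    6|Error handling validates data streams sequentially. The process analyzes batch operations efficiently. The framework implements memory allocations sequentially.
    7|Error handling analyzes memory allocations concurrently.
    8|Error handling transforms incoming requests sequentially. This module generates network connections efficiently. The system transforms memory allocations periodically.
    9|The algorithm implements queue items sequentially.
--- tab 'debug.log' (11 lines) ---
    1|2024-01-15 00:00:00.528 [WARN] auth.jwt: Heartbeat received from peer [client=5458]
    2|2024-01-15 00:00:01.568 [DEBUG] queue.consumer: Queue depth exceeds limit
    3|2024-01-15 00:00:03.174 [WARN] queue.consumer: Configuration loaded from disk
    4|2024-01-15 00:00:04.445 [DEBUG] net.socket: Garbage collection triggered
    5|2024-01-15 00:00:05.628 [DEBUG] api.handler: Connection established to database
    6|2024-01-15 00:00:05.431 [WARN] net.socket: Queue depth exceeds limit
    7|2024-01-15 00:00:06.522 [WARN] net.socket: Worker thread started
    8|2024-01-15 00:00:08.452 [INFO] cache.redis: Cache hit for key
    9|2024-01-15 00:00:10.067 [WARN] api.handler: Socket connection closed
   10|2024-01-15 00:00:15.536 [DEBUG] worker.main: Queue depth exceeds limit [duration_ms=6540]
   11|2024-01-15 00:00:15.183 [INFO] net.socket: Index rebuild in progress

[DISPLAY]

[draft.txt]│ debug.log                                                   
─────────────────────────────────────────────────────────────────────────
The algorithm monitors data streams reliably. Data processing processes l
The system generates incoming requests periodically. The architecture han
Error handling handles memory allocations sequentially.                  
The process monitors batch operations reliably. The pipeline coordinates 
Error handling optimizes configuration files concurrently.               
Error handling validates data streams sequentially. The process analyzes 
Error handling analyzes memory allocations concurrently.                 
Error handling transforms incoming requests sequentially. This module gen
The algorithm implements queue items sequentially.                       
                                                                         
                                                                         
                                                                         
                                                                         
                                                                         
                                                                         
                                                                         
                                                                         
                                                                         
                                                                         
                                                                         
                                                                         
                                                                         


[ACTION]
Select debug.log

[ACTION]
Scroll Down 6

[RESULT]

 draft.txt │[debug.log]                                                  
─────────────────────────────────────────────────────────────────────────
2024-01-15 00:00:06.522 [WARN] net.socket: Worker thread started         
2024-01-15 00:00:08.452 [INFO] cache.redis: Cache hit for key            
2024-01-15 00:00:10.067 [WARN] api.handler: Socket connection closed     
2024-01-15 00:00:15.536 [DEBUG] worker.main: Queue depth exceeds limit [d
2024-01-15 00:00:15.183 [INFO] net.socket: Index rebuild in progress     
                                                                         
                                                                         
                                                                         
                                                                         
                                                                         
                                                                         
                                                                         
                                                                         
                                                                         
                                                                         
                                                                         
                                                                         
                                                                         
                                                                         
                                                                         
                                                                         
                                                                         


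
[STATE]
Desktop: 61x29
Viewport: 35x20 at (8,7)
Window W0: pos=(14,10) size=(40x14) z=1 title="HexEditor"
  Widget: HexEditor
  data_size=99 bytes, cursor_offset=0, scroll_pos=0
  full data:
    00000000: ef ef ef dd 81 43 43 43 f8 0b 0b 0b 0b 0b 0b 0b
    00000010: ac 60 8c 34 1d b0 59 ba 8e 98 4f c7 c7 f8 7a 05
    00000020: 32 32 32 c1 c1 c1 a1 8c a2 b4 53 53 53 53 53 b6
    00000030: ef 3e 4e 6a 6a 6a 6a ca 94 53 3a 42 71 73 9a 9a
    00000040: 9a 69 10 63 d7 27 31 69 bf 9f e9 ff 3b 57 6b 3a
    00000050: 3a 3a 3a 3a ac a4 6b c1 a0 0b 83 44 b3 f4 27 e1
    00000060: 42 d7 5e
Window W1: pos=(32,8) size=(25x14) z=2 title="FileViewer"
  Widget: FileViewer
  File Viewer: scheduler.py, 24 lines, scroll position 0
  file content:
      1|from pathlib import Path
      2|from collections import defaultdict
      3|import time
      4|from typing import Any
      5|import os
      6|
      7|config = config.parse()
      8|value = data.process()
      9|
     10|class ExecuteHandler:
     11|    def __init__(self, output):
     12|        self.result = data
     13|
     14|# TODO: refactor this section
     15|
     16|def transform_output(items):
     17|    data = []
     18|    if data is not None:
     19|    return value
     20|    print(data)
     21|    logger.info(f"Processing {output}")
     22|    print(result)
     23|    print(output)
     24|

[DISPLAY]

                                   
                        ┏━━━━━━━━━━
                        ┃ FileViewe
      ┏━━━━━━━━━━━━━━━━━┠──────────
      ┃ HexEditor       ┃from pathl
      ┠─────────────────┃from colle
      ┃00000000  EF ef e┃import tim
      ┃00000010  ac 60 8┃from typin
      ┃00000020  32 32 3┃import os 
      ┃00000030  ef 3e 4┃          
      ┃00000040  9a 69 1┃config = c
      ┃00000050  3a 3a 3┃value = da
      ┃00000060  42 d7 5┃          
      ┃                 ┃class Exec
      ┃                 ┗━━━━━━━━━━
      ┃                            
      ┗━━━━━━━━━━━━━━━━━━━━━━━━━━━━
                                   
                                   
                                   


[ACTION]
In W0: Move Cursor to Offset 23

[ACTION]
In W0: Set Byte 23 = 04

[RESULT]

                                   
                        ┏━━━━━━━━━━
                        ┃ FileViewe
      ┏━━━━━━━━━━━━━━━━━┠──────────
      ┃ HexEditor       ┃from pathl
      ┠─────────────────┃from colle
      ┃00000000  ef ef e┃import tim
      ┃00000010  ac 60 8┃from typin
      ┃00000020  32 32 3┃import os 
      ┃00000030  ef 3e 4┃          
      ┃00000040  9a 69 1┃config = c
      ┃00000050  3a 3a 3┃value = da
      ┃00000060  42 d7 5┃          
      ┃                 ┃class Exec
      ┃                 ┗━━━━━━━━━━
      ┃                            
      ┗━━━━━━━━━━━━━━━━━━━━━━━━━━━━
                                   
                                   
                                   


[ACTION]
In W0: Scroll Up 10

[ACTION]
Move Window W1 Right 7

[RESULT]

                                   
                            ┏━━━━━━
                            ┃ FileV
      ┏━━━━━━━━━━━━━━━━━━━━━┠──────
      ┃ HexEditor           ┃from p
      ┠─────────────────────┃from c
      ┃00000000  ef ef ef dd┃import
      ┃00000010  ac 60 8c 34┃from t
      ┃00000020  32 32 32 c1┃import
      ┃00000030  ef 3e 4e 6a┃      
      ┃00000040  9a 69 10 63┃config
      ┃00000050  3a 3a 3a 3a┃value 
      ┃00000060  42 d7 5e   ┃      
      ┃                     ┃class 
      ┃                     ┗━━━━━━
      ┃                            
      ┗━━━━━━━━━━━━━━━━━━━━━━━━━━━━
                                   
                                   
                                   


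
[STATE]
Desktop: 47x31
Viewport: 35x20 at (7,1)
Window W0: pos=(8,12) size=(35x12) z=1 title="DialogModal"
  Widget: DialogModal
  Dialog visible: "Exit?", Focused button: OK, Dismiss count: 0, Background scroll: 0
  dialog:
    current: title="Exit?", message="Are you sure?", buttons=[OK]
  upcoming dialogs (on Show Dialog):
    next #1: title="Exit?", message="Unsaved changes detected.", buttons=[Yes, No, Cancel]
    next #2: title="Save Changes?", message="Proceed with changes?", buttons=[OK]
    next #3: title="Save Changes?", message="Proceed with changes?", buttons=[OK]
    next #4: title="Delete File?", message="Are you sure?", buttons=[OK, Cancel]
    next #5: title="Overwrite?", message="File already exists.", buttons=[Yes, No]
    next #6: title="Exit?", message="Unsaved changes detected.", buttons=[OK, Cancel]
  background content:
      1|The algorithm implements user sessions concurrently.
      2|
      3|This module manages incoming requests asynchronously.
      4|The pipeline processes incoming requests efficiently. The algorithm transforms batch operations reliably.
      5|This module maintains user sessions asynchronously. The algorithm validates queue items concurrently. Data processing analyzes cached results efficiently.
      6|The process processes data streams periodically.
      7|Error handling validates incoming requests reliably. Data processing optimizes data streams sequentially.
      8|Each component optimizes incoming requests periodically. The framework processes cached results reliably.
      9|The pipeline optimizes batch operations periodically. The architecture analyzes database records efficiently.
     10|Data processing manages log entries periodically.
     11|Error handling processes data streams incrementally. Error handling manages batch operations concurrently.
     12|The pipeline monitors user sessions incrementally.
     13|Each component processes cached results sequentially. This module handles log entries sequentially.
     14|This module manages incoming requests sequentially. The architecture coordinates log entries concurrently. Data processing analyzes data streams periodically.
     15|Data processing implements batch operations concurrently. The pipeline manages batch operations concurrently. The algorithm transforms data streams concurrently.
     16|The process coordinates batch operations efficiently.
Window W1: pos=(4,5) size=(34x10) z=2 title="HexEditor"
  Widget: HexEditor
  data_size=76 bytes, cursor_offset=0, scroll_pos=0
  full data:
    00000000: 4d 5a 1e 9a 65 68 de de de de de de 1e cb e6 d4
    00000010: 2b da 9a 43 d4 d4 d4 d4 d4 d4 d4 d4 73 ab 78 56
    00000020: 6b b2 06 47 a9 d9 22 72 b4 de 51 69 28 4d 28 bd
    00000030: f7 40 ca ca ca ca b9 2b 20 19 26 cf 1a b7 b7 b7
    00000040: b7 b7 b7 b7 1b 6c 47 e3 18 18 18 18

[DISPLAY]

                                   
                                   
                                   
                                   
━━━━━━━━━━━━━━━━━━━━━━━━━━━━━━┓    
exEditor                      ┃    
──────────────────────────────┨    
000000  4D 5a 1e 9a 65 68 de d┃    
000010  2b da 9a 43 d4 d4 d4 d┃    
000020  6b b2 06 47 a9 d9 22 7┃    
000030  f7 40 ca ca ca ca b9 2┃    
000040  b7 b7 b7 b7 1b 6c 47 e┃━━━━
                              ┃    
━━━━━━━━━━━━━━━━━━━━━━━━━━━━━━┛────
 ┃The algorithm implements user ses
 ┃        ┌───────────────┐        
 ┃This mod│     Exit?     │ing requ
 ┃The pipe│ Are you sure? │coming r
 ┃This mod│      [OK]     │r sessio
 ┃The proc└───────────────┘a stream


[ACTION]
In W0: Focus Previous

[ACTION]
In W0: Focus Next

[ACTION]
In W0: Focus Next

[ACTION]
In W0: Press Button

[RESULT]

                                   
                                   
                                   
                                   
━━━━━━━━━━━━━━━━━━━━━━━━━━━━━━┓    
exEditor                      ┃    
──────────────────────────────┨    
000000  4D 5a 1e 9a 65 68 de d┃    
000010  2b da 9a 43 d4 d4 d4 d┃    
000020  6b b2 06 47 a9 d9 22 7┃    
000030  f7 40 ca ca ca ca b9 2┃    
000040  b7 b7 b7 b7 1b 6c 47 e┃━━━━
                              ┃    
━━━━━━━━━━━━━━━━━━━━━━━━━━━━━━┛────
 ┃The algorithm implements user ses
 ┃                                 
 ┃This module manages incoming requ
 ┃The pipeline processes incoming r
 ┃This module maintains user sessio
 ┃The process processes data stream


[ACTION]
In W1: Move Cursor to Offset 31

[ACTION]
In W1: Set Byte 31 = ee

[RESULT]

                                   
                                   
                                   
                                   
━━━━━━━━━━━━━━━━━━━━━━━━━━━━━━┓    
exEditor                      ┃    
──────────────────────────────┨    
000000  4d 5a 1e 9a 65 68 de d┃    
000010  2b da 9a 43 d4 d4 d4 d┃    
000020  6b b2 06 47 a9 d9 22 7┃    
000030  f7 40 ca ca ca ca b9 2┃    
000040  b7 b7 b7 b7 1b 6c 47 e┃━━━━
                              ┃    
━━━━━━━━━━━━━━━━━━━━━━━━━━━━━━┛────
 ┃The algorithm implements user ses
 ┃                                 
 ┃This module manages incoming requ
 ┃The pipeline processes incoming r
 ┃This module maintains user sessio
 ┃The process processes data stream
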